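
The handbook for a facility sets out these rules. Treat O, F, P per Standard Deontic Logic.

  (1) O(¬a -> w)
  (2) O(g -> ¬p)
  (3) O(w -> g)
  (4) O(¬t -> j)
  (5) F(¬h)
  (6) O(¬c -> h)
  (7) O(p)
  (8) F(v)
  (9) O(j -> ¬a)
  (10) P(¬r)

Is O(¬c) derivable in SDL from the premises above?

Premise 6 is O(¬c -> h); even if O(h) held, inferring O(¬c) would be affirming the consequent — invalid.
No other premise forces O(¬c). An ideal world satisfying every premise can still have ¬c false, so O(¬c) is not derivable.

No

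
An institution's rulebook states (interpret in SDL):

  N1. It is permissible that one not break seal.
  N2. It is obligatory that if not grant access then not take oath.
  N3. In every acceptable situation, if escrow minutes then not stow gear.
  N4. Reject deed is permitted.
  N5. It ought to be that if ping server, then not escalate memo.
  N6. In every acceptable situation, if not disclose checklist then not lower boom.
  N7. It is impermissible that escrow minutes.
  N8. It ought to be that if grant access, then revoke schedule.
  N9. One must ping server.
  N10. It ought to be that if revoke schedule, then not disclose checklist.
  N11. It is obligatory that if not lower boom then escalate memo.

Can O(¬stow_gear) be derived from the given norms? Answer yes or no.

Premise 3 is O(escrow_minutes → ¬stow_gear), but O(escrow_minutes) is not derivable from the premises, so it does not yield O(¬stow_gear).
No other premise forces O(¬stow_gear). An ideal world satisfying every premise can still have ¬stow_gear false, so O(¬stow_gear) is not derivable.

No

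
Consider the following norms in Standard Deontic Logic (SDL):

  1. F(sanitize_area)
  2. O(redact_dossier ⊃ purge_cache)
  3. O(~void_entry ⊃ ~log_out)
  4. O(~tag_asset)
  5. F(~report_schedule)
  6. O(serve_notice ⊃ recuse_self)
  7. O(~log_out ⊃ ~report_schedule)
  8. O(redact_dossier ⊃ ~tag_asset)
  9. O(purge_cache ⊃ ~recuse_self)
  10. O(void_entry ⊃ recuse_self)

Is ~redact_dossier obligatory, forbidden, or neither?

Obligatory

F(~report_schedule) at premise 5 means O(report_schedule).
Premise 7 is O(~log_out ⊃ ~report_schedule); contrapositively O(report_schedule ⊃ log_out). Since O(report_schedule) holds, K gives O(log_out).
Premise 3 is O(~void_entry ⊃ ~log_out); contrapositively O(log_out ⊃ void_entry). Since O(log_out) holds, K gives O(void_entry).
Premise 10 is O(void_entry ⊃ recuse_self); since O(void_entry), deontic closure gives O(recuse_self).
The contrapositive of premise 9 (O(purge_cache ⊃ ~recuse_self)) is O(recuse_self ⊃ ~purge_cache), and O(recuse_self) is already established, so O(~purge_cache).
Premise 2, O(redact_dossier ⊃ purge_cache), contraposes to O(~purge_cache ⊃ ~redact_dossier); with O(~purge_cache) we get O(~redact_dossier).
Premises 1, 4, 6, 8 do not contribute to this derivation.
Hence ~redact_dossier is obligatory.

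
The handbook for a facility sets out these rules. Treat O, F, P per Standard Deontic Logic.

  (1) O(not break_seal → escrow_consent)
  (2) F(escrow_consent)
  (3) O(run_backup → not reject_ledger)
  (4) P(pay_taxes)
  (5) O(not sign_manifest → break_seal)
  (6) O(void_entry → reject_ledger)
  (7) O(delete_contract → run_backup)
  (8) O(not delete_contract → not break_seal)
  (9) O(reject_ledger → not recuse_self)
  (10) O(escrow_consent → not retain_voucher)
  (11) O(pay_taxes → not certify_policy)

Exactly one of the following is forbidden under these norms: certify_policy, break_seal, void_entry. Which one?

void_entry

Premise 2 is F(escrow_consent), i.e. O(not escrow_consent).
Premise 1 is O(not break_seal → escrow_consent); contrapositively O(not escrow_consent → break_seal). Since O(not escrow_consent) holds, K gives O(break_seal).
The contrapositive of premise 8 (O(not delete_contract → not break_seal)) is O(break_seal → delete_contract), and O(break_seal) is already established, so O(delete_contract).
Applying K to premise 7 (O(delete_contract → run_backup)) and O(delete_contract) yields O(run_backup).
From O(run_backup) and premise 3, O(run_backup → not reject_ledger), we obtain O(not reject_ledger).
Premise 6, O(void_entry → reject_ledger), contraposes to O(not reject_ledger → not void_entry); with O(not reject_ledger) we get O(not void_entry).
So O(not void_entry) holds, i.e. void_entry is forbidden. None of the other listed options is forbidden under the premises.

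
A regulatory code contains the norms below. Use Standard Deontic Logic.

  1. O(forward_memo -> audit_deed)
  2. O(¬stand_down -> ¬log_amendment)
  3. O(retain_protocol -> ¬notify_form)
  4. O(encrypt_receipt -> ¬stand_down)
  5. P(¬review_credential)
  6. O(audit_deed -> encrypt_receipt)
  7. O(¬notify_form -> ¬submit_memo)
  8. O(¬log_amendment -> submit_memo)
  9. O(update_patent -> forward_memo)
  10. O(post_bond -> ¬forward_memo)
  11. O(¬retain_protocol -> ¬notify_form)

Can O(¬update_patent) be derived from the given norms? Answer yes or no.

Yes

By case analysis on ¬retain_protocol: premise 11 gives O(¬retain_protocol -> ¬notify_form) and premise 3 gives O(retain_protocol -> ¬notify_form), so O(¬notify_form) either way.
Applying K to premise 7 (O(¬notify_form -> ¬submit_memo)) and O(¬notify_form) yields O(¬submit_memo).
Premise 8, O(¬log_amendment -> submit_memo), contraposes to O(¬submit_memo -> log_amendment); with O(¬submit_memo) we get O(log_amendment).
Premise 2, O(¬stand_down -> ¬log_amendment), contraposes to O(log_amendment -> stand_down); with O(log_amendment) we get O(stand_down).
Premise 4, O(encrypt_receipt -> ¬stand_down), contraposes to O(stand_down -> ¬encrypt_receipt); with O(stand_down) we get O(¬encrypt_receipt).
Premise 6, O(audit_deed -> encrypt_receipt), contraposes to O(¬encrypt_receipt -> ¬audit_deed); with O(¬encrypt_receipt) we get O(¬audit_deed).
The contrapositive of premise 1 (O(forward_memo -> audit_deed)) is O(¬audit_deed -> ¬forward_memo), and O(¬audit_deed) is already established, so O(¬forward_memo).
Premise 9 is O(update_patent -> forward_memo); contrapositively O(¬forward_memo -> ¬update_patent). Since O(¬forward_memo) holds, K gives O(¬update_patent).
Premises 5, 10 do not contribute to this derivation.
So O(¬update_patent) follows.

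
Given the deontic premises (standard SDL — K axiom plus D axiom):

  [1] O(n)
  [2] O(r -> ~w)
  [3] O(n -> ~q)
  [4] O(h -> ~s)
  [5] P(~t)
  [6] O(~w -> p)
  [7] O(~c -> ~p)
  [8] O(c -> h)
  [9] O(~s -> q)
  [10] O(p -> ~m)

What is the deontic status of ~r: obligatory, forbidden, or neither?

Obligatory

From premise 1 we have O(n).
Applying K to premise 3 (O(n -> ~q)) and O(n) yields O(~q).
Premise 9 is O(~s -> q); contrapositively O(~q -> s). Since O(~q) holds, K gives O(s).
The contrapositive of premise 4 (O(h -> ~s)) is O(s -> ~h), and O(s) is already established, so O(~h).
Premise 8, O(c -> h), contraposes to O(~h -> ~c); with O(~h) we get O(~c).
With premise 7, O(~c -> ~p), the K-axiom yields O(~p).
Premise 6 is O(~w -> p); contrapositively O(~p -> w). Since O(~p) holds, K gives O(w).
Premise 2 is O(r -> ~w); contrapositively O(w -> ~r). Since O(w) holds, K gives O(~r).
Premises 5, 10 do not contribute to this derivation.
Hence ~r is obligatory.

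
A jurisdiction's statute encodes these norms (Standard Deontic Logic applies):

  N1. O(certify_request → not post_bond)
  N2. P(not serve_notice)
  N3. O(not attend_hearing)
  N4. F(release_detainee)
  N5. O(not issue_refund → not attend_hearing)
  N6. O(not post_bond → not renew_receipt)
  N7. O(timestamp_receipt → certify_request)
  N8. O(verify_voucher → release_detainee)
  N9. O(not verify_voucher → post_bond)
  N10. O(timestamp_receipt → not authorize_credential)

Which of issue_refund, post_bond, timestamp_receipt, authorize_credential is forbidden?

F(release_detainee) at premise 4 means O(not release_detainee).
Premise 8 is O(verify_voucher → release_detainee); contrapositively O(not release_detainee → not verify_voucher). Since O(not release_detainee) holds, K gives O(not verify_voucher).
With premise 9, O(not verify_voucher → post_bond), the K-axiom yields O(post_bond).
Premise 1, O(certify_request → not post_bond), contraposes to O(post_bond → not certify_request); with O(post_bond) we get O(not certify_request).
The contrapositive of premise 7 (O(timestamp_receipt → certify_request)) is O(not certify_request → not timestamp_receipt), and O(not certify_request) is already established, so O(not timestamp_receipt).
So O(not timestamp_receipt) holds, i.e. timestamp_receipt is forbidden. None of the other listed options is forbidden under the premises.

timestamp_receipt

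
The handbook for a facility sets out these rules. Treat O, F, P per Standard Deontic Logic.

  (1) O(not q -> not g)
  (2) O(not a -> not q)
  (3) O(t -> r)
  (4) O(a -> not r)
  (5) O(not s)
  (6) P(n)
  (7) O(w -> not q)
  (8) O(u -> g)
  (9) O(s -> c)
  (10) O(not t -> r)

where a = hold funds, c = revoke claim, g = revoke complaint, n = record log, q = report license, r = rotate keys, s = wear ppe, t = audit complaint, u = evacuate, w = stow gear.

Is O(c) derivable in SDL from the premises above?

No

Premise 9 is O(s -> c), but O(s) is not derivable from the premises, so it does not yield O(c).
No other premise forces O(c). An ideal world satisfying every premise can still have c false, so O(c) is not derivable.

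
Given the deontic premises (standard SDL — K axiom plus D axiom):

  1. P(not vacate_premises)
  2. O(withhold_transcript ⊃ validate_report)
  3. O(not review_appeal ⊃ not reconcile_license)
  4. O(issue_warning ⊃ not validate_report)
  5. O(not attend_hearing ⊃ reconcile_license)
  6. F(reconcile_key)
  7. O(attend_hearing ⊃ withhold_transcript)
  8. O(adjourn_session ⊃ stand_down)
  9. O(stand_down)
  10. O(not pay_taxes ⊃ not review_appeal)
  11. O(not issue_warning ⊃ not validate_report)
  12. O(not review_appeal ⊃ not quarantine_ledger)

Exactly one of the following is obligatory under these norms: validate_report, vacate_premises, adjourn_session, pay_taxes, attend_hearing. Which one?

By case analysis on not issue_warning: premise 11 gives O(not issue_warning ⊃ not validate_report) and premise 4 gives O(issue_warning ⊃ not validate_report), so O(not validate_report) either way.
The contrapositive of premise 2 (O(withhold_transcript ⊃ validate_report)) is O(not validate_report ⊃ not withhold_transcript), and O(not validate_report) is already established, so O(not withhold_transcript).
The contrapositive of premise 7 (O(attend_hearing ⊃ withhold_transcript)) is O(not withhold_transcript ⊃ not attend_hearing), and O(not withhold_transcript) is already established, so O(not attend_hearing).
From O(not attend_hearing) and premise 5, O(not attend_hearing ⊃ reconcile_license), we obtain O(reconcile_license).
The contrapositive of premise 3 (O(not review_appeal ⊃ not reconcile_license)) is O(reconcile_license ⊃ review_appeal), and O(reconcile_license) is already established, so O(review_appeal).
Premise 10 is O(not pay_taxes ⊃ not review_appeal); contrapositively O(review_appeal ⊃ pay_taxes). Since O(review_appeal) holds, K gives O(pay_taxes).
So O(pay_taxes) holds — pay_taxes is obligatory. None of the other listed options is made obligatory by any chain of premises.

pay_taxes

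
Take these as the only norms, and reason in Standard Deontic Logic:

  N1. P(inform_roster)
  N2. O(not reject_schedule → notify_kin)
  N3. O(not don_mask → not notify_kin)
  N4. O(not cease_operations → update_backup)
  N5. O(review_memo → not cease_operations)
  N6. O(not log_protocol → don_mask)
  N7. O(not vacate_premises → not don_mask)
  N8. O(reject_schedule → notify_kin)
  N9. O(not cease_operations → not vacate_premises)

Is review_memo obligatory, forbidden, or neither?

Premises 2 and 8 cover both cases: O(not reject_schedule → notify_kin) and O(reject_schedule → notify_kin). Since not reject_schedule ∨ reject_schedule is a tautology, O(notify_kin) follows.
Premise 3, O(not don_mask → not notify_kin), contraposes to O(notify_kin → don_mask); with O(notify_kin) we get O(don_mask).
Premise 7 is O(not vacate_premises → not don_mask); contrapositively O(don_mask → vacate_premises). Since O(don_mask) holds, K gives O(vacate_premises).
Premise 9 is O(not cease_operations → not vacate_premises); contrapositively O(vacate_premises → cease_operations). Since O(vacate_premises) holds, K gives O(cease_operations).
Premise 5 is O(review_memo → not cease_operations); contrapositively O(cease_operations → not review_memo). Since O(cease_operations) holds, K gives O(not review_memo).
Premises 1, 4, 6 do not contribute to this derivation.
Thus O(not review_memo), which is F(review_memo): review_memo is forbidden.

Forbidden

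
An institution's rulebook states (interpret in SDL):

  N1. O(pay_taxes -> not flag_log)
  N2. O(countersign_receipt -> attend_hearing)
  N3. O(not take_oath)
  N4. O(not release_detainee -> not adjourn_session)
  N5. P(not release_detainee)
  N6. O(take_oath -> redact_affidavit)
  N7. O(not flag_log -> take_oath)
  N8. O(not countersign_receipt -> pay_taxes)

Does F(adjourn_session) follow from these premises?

No

Premise 4 is O(not release_detainee -> not adjourn_session), but O(not release_detainee) is not derivable from the premises (the permission P(not release_detainee) asserts only not O(release_detainee), not O(not release_detainee)), so it does not yield O(not adjourn_session).
No other premise forces O(not adjourn_session). An ideal world satisfying every premise can still have adjourn_session true, so F(adjourn_session) is not derivable.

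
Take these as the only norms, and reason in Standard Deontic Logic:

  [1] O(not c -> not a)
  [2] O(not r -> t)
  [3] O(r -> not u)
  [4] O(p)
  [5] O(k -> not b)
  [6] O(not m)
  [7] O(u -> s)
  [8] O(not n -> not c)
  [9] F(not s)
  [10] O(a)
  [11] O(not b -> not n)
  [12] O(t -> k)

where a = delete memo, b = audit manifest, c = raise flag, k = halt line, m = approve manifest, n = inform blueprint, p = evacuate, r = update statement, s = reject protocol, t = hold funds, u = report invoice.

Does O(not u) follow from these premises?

Yes

From premise 10 we have O(a).
Premise 1, O(not c -> not a), contraposes to O(a -> c); with O(a) we get O(c).
Premise 8 is O(not n -> not c); contrapositively O(c -> n). Since O(c) holds, K gives O(n).
Premise 11 is O(not b -> not n); contrapositively O(n -> b). Since O(n) holds, K gives O(b).
Premise 5, O(k -> not b), contraposes to O(b -> not k); with O(b) we get O(not k).
Premise 12 is O(t -> k); contrapositively O(not k -> not t). Since O(not k) holds, K gives O(not t).
The contrapositive of premise 2 (O(not r -> t)) is O(not t -> r), and O(not t) is already established, so O(r).
Applying K to premise 3 (O(r -> not u)) and O(r) yields O(not u).
Premises 4, 6, 7, 9 do not contribute to this derivation.
So O(not u) follows.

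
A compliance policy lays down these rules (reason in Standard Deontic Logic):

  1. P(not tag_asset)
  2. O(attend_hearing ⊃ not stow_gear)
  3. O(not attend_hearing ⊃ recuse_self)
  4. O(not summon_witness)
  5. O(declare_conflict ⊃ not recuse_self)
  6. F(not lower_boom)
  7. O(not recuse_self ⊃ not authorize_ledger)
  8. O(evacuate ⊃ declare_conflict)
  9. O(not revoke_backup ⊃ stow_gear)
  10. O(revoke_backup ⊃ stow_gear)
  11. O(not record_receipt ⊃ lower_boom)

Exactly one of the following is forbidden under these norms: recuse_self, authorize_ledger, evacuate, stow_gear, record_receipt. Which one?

By case analysis on revoke_backup: premise 10 gives O(revoke_backup ⊃ stow_gear) and premise 9 gives O(not revoke_backup ⊃ stow_gear), so O(stow_gear) either way.
Premise 2 is O(attend_hearing ⊃ not stow_gear); contrapositively O(stow_gear ⊃ not attend_hearing). Since O(stow_gear) holds, K gives O(not attend_hearing).
Premise 3 is O(not attend_hearing ⊃ recuse_self); since O(not attend_hearing), deontic closure gives O(recuse_self).
Premise 5 is O(declare_conflict ⊃ not recuse_self); contrapositively O(recuse_self ⊃ not declare_conflict). Since O(recuse_self) holds, K gives O(not declare_conflict).
Premise 8 is O(evacuate ⊃ declare_conflict); contrapositively O(not declare_conflict ⊃ not evacuate). Since O(not declare_conflict) holds, K gives O(not evacuate).
So O(not evacuate) holds, i.e. evacuate is forbidden. None of the other listed options is forbidden under the premises.

evacuate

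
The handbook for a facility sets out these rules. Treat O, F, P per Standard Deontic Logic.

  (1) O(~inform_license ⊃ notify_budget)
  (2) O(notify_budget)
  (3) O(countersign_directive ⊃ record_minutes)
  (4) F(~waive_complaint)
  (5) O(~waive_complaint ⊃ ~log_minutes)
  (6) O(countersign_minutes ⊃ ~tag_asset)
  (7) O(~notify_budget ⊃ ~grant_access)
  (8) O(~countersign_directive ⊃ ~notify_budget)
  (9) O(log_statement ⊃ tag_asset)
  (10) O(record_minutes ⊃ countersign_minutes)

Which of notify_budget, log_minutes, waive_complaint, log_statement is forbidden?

Premise 2 states O(notify_budget) outright.
The contrapositive of premise 8 (O(~countersign_directive ⊃ ~notify_budget)) is O(notify_budget ⊃ countersign_directive), and O(notify_budget) is already established, so O(countersign_directive).
From O(countersign_directive) and premise 3, O(countersign_directive ⊃ record_minutes), we obtain O(record_minutes).
With premise 10, O(record_minutes ⊃ countersign_minutes), the K-axiom yields O(countersign_minutes).
Premise 6 is O(countersign_minutes ⊃ ~tag_asset); since O(countersign_minutes), deontic closure gives O(~tag_asset).
Premise 9 is O(log_statement ⊃ tag_asset); contrapositively O(~tag_asset ⊃ ~log_statement). Since O(~tag_asset) holds, K gives O(~log_statement).
So O(~log_statement) holds, i.e. log_statement is forbidden. None of the other listed options is forbidden under the premises.

log_statement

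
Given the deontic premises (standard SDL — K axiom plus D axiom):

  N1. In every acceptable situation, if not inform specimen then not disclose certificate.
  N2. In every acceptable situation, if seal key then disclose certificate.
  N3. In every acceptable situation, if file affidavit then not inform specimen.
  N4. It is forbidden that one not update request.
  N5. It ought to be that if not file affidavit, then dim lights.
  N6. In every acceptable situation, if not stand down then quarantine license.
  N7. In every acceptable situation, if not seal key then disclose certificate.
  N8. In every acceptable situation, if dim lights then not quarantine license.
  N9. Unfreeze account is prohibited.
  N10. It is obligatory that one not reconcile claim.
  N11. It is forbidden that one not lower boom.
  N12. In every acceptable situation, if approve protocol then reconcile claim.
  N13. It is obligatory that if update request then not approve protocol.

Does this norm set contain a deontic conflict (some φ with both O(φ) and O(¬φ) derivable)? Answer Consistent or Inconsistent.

Consistent

Premise 12 is O(approve_protocol → reconcile_claim), but O(approve_protocol) is not derivable from the premises, so it does not yield O(reconcile_claim).
So O(reconcile_claim) is not derivable, and the apparent clash with O(¬reconcile_claim) does not arise.
A world satisfying every obligation exists (e.g. approve_protocol=false, dim_lights=true, disclose_certificate=true, file_affidavit=false, inform_specimen=true, lower_boom=true, quarantine_license=false, reconcile_claim=false, seal_key=false, stand_down=true, unfreeze_account=false, update_request=true); no atom is both obligatory and forbidden, so the set is consistent.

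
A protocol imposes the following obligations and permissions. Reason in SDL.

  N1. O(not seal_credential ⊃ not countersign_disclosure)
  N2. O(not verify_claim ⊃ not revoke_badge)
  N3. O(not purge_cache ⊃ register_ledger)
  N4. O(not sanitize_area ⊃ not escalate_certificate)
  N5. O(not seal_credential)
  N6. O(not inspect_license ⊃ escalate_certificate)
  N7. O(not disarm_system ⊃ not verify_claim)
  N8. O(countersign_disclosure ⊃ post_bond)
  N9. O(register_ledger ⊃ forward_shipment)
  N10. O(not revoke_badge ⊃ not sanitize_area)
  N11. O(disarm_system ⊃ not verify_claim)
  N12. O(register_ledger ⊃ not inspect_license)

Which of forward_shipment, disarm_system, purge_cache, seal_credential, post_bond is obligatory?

Premises 7 and 11 are O(not disarm_system ⊃ not verify_claim) and O(disarm_system ⊃ not verify_claim); every ideal world satisfies not disarm_system or disarm_system, so in either case not verify_claim holds — hence O(not verify_claim).
Premise 2 is O(not verify_claim ⊃ not revoke_badge); since O(not verify_claim), deontic closure gives O(not revoke_badge).
Applying K to premise 10 (O(not revoke_badge ⊃ not sanitize_area)) and O(not revoke_badge) yields O(not sanitize_area).
Premise 4 is O(not sanitize_area ⊃ not escalate_certificate); since O(not sanitize_area), deontic closure gives O(not escalate_certificate).
Premise 6, O(not inspect_license ⊃ escalate_certificate), contraposes to O(not escalate_certificate ⊃ inspect_license); with O(not escalate_certificate) we get O(inspect_license).
Premise 12 is O(register_ledger ⊃ not inspect_license); contrapositively O(inspect_license ⊃ not register_ledger). Since O(inspect_license) holds, K gives O(not register_ledger).
Premise 3, O(not purge_cache ⊃ register_ledger), contraposes to O(not register_ledger ⊃ purge_cache); with O(not register_ledger) we get O(purge_cache).
So O(purge_cache) holds — purge_cache is obligatory. None of the other listed options is made obligatory by any chain of premises.

purge_cache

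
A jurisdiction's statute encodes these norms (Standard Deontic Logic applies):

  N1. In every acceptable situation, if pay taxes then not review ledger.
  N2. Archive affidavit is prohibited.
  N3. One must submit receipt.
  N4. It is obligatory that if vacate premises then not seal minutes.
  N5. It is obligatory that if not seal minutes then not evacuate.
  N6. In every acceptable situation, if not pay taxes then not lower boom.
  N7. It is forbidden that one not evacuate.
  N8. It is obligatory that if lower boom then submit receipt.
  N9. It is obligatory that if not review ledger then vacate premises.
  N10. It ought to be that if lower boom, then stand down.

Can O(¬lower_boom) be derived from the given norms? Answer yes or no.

Yes

F(¬evacuate) at premise 7 means O(evacuate).
Premise 5, O(¬seal_minutes → ¬evacuate), contraposes to O(evacuate → seal_minutes); with O(evacuate) we get O(seal_minutes).
Premise 4 is O(vacate_premises → ¬seal_minutes); contrapositively O(seal_minutes → ¬vacate_premises). Since O(seal_minutes) holds, K gives O(¬vacate_premises).
Premise 9, O(¬review_ledger → vacate_premises), contraposes to O(¬vacate_premises → review_ledger); with O(¬vacate_premises) we get O(review_ledger).
Premise 1, O(pay_taxes → ¬review_ledger), contraposes to O(review_ledger → ¬pay_taxes); with O(review_ledger) we get O(¬pay_taxes).
Applying K to premise 6 (O(¬pay_taxes → ¬lower_boom)) and O(¬pay_taxes) yields O(¬lower_boom).
Premises 2, 3, 8, 10 do not contribute to this derivation.
So O(¬lower_boom) follows.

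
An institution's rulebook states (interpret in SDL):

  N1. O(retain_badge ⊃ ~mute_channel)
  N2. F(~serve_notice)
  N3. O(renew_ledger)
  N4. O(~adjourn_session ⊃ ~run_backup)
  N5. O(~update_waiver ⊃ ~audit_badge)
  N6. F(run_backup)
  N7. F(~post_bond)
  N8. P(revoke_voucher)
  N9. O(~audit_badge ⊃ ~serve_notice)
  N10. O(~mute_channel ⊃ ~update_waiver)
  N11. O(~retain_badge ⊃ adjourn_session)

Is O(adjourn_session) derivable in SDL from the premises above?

Yes

Premise 2 is F(~serve_notice), i.e. O(serve_notice).
The contrapositive of premise 9 (O(~audit_badge ⊃ ~serve_notice)) is O(serve_notice ⊃ audit_badge), and O(serve_notice) is already established, so O(audit_badge).
Premise 5, O(~update_waiver ⊃ ~audit_badge), contraposes to O(audit_badge ⊃ update_waiver); with O(audit_badge) we get O(update_waiver).
Premise 10 is O(~mute_channel ⊃ ~update_waiver); contrapositively O(update_waiver ⊃ mute_channel). Since O(update_waiver) holds, K gives O(mute_channel).
The contrapositive of premise 1 (O(retain_badge ⊃ ~mute_channel)) is O(mute_channel ⊃ ~retain_badge), and O(mute_channel) is already established, so O(~retain_badge).
Premise 11 is O(~retain_badge ⊃ adjourn_session); since O(~retain_badge), deontic closure gives O(adjourn_session).
Premises 3, 4, 6, 7, 8 do not contribute to this derivation.
So O(adjourn_session) follows.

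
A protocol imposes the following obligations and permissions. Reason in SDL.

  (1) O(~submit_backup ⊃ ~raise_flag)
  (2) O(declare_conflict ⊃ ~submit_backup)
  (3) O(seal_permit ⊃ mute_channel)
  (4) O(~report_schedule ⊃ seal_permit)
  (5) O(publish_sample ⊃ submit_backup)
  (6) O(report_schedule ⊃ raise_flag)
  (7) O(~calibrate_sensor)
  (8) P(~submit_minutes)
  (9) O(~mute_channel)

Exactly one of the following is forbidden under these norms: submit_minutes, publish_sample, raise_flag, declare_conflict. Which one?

declare_conflict

From premise 9 we have O(~mute_channel).
The contrapositive of premise 3 (O(seal_permit ⊃ mute_channel)) is O(~mute_channel ⊃ ~seal_permit), and O(~mute_channel) is already established, so O(~seal_permit).
Premise 4, O(~report_schedule ⊃ seal_permit), contraposes to O(~seal_permit ⊃ report_schedule); with O(~seal_permit) we get O(report_schedule).
With premise 6, O(report_schedule ⊃ raise_flag), the K-axiom yields O(raise_flag).
Premise 1, O(~submit_backup ⊃ ~raise_flag), contraposes to O(raise_flag ⊃ submit_backup); with O(raise_flag) we get O(submit_backup).
Premise 2 is O(declare_conflict ⊃ ~submit_backup); contrapositively O(submit_backup ⊃ ~declare_conflict). Since O(submit_backup) holds, K gives O(~declare_conflict).
So O(~declare_conflict) holds, i.e. declare_conflict is forbidden. None of the other listed options is forbidden under the premises.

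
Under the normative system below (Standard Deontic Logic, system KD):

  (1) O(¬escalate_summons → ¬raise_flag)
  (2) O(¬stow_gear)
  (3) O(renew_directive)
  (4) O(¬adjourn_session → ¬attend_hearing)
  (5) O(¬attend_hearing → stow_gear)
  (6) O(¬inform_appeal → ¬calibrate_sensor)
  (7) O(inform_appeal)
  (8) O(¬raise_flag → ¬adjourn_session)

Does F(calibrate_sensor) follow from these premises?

Premise 6 is O(¬inform_appeal → ¬calibrate_sensor), but O(¬inform_appeal) is not derivable from the premises, so it does not yield O(¬calibrate_sensor).
No other premise forces O(¬calibrate_sensor). An ideal world satisfying every premise can still have calibrate_sensor true, so F(calibrate_sensor) is not derivable.

No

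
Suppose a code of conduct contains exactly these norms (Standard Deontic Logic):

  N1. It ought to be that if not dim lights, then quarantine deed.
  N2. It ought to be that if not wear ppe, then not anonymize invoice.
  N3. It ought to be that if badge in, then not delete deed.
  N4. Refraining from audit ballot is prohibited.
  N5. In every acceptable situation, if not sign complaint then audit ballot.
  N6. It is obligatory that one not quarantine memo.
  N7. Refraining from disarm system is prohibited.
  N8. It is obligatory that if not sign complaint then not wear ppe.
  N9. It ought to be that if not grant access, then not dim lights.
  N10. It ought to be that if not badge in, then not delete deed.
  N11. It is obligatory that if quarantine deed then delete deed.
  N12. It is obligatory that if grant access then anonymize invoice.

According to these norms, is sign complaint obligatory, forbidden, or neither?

By case analysis on ¬badge_in: premise 10 gives O(¬badge_in → ¬delete_deed) and premise 3 gives O(badge_in → ¬delete_deed), so O(¬delete_deed) either way.
The contrapositive of premise 11 (O(quarantine_deed → delete_deed)) is O(¬delete_deed → ¬quarantine_deed), and O(¬delete_deed) is already established, so O(¬quarantine_deed).
The contrapositive of premise 1 (O(¬dim_lights → quarantine_deed)) is O(¬quarantine_deed → dim_lights), and O(¬quarantine_deed) is already established, so O(dim_lights).
The contrapositive of premise 9 (O(¬grant_access → ¬dim_lights)) is O(dim_lights → grant_access), and O(dim_lights) is already established, so O(grant_access).
From O(grant_access) and premise 12, O(grant_access → anonymize_invoice), we obtain O(anonymize_invoice).
The contrapositive of premise 2 (O(¬wear_ppe → ¬anonymize_invoice)) is O(anonymize_invoice → wear_ppe), and O(anonymize_invoice) is already established, so O(wear_ppe).
Premise 8 is O(¬sign_complaint → ¬wear_ppe); contrapositively O(wear_ppe → sign_complaint). Since O(wear_ppe) holds, K gives O(sign_complaint).
Premises 4, 5, 6, 7 do not contribute to this derivation.
Hence sign_complaint is obligatory.

Obligatory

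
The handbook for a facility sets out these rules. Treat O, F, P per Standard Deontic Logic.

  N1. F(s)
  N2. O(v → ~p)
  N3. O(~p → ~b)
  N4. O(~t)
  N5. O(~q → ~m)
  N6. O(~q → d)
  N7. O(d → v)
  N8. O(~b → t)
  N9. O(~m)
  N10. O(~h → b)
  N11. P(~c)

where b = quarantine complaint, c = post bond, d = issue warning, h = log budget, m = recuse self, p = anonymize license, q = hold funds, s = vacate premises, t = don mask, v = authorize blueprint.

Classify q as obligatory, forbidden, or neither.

Obligatory

Premise 4 gives O(~t).
Premise 8, O(~b → t), contraposes to O(~t → b); with O(~t) we get O(b).
The contrapositive of premise 3 (O(~p → ~b)) is O(b → p), and O(b) is already established, so O(p).
Premise 2 is O(v → ~p); contrapositively O(p → ~v). Since O(p) holds, K gives O(~v).
Premise 7 is O(d → v); contrapositively O(~v → ~d). Since O(~v) holds, K gives O(~d).
Premise 6, O(~q → d), contraposes to O(~d → q); with O(~d) we get O(q).
Premises 1, 5, 9, 10, 11 do not contribute to this derivation.
Hence q is obligatory.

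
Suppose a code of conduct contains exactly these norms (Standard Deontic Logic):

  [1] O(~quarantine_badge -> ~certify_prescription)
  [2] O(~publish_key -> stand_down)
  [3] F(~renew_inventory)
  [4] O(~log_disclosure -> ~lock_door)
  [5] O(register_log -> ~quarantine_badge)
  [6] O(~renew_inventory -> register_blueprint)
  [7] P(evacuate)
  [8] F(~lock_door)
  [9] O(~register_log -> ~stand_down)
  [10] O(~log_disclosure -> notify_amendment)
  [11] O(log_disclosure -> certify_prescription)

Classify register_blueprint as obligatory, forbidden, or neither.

Premise 6 is O(~renew_inventory -> register_blueprint), but O(~renew_inventory) is not derivable from the premises, so it does not yield O(register_blueprint).
No premise or chain of K-axiom applications forces O(register_blueprint), and none forces O(~register_blueprint). So register_blueprint is neither obligatory nor forbidden under these norms.

Neither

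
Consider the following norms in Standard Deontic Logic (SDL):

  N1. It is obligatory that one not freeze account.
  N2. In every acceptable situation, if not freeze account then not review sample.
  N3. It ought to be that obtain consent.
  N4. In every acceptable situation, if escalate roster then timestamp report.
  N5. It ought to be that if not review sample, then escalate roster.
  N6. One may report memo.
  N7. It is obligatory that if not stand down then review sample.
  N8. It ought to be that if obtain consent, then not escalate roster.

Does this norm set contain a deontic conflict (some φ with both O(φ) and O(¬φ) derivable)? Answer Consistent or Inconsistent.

Inconsistent

Premise 3 states O(obtain_consent) outright.
From O(obtain_consent) and premise 8, O(obtain_consent → ¬escalate_roster), we obtain O(¬escalate_roster).
Premise 5, O(¬review_sample → escalate_roster), contraposes to O(¬escalate_roster → review_sample); with O(¬escalate_roster) we get O(review_sample).
Premise 2 is O(¬freeze_account → ¬review_sample); contrapositively O(review_sample → freeze_account). Since O(review_sample) holds, K gives O(freeze_account).
However, premise 1 gives O(¬freeze_account).
We now have both O(freeze_account) and O(¬freeze_account) — freeze_account is simultaneously obligatory and forbidden, violating the D-axiom.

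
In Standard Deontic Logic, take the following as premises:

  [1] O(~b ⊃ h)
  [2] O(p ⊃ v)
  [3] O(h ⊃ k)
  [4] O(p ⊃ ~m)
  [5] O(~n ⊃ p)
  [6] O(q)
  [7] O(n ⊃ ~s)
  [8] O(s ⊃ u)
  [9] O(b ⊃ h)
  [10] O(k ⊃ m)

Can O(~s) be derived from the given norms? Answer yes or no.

Yes

By case analysis on ~b: premise 1 gives O(~b ⊃ h) and premise 9 gives O(b ⊃ h), so O(h) either way.
From O(h) and premise 3, O(h ⊃ k), we obtain O(k).
From O(k) and premise 10, O(k ⊃ m), we obtain O(m).
The contrapositive of premise 4 (O(p ⊃ ~m)) is O(m ⊃ ~p), and O(m) is already established, so O(~p).
Premise 5, O(~n ⊃ p), contraposes to O(~p ⊃ n); with O(~p) we get O(n).
From O(n) and premise 7, O(n ⊃ ~s), we obtain O(~s).
Premises 2, 6, 8 do not contribute to this derivation.
So O(~s) follows.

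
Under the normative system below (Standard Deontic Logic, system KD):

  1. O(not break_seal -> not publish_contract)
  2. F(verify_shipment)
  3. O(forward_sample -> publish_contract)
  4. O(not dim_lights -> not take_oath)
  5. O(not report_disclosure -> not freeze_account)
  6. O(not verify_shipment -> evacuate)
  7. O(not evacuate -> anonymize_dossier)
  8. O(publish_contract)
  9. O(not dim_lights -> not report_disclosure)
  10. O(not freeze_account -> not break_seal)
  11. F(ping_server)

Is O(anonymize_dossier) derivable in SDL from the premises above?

Premise 7 is O(not evacuate -> anonymize_dossier), but O(not evacuate) is not derivable from the premises, so it does not yield O(anonymize_dossier).
No other premise forces O(anonymize_dossier). An ideal world satisfying every premise can still have anonymize_dossier false, so O(anonymize_dossier) is not derivable.

No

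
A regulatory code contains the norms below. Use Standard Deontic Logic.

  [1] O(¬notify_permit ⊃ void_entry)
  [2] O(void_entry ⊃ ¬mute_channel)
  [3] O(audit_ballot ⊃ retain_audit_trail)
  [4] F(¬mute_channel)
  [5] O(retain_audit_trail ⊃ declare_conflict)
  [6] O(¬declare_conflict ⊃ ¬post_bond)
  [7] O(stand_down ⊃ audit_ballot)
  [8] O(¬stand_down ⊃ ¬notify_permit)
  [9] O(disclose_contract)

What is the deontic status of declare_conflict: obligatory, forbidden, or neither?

Premise 4 is F(¬mute_channel), i.e. O(mute_channel).
Premise 2 is O(void_entry ⊃ ¬mute_channel); contrapositively O(mute_channel ⊃ ¬void_entry). Since O(mute_channel) holds, K gives O(¬void_entry).
Premise 1, O(¬notify_permit ⊃ void_entry), contraposes to O(¬void_entry ⊃ notify_permit); with O(¬void_entry) we get O(notify_permit).
The contrapositive of premise 8 (O(¬stand_down ⊃ ¬notify_permit)) is O(notify_permit ⊃ stand_down), and O(notify_permit) is already established, so O(stand_down).
Applying K to premise 7 (O(stand_down ⊃ audit_ballot)) and O(stand_down) yields O(audit_ballot).
Premise 3 is O(audit_ballot ⊃ retain_audit_trail); since O(audit_ballot), deontic closure gives O(retain_audit_trail).
Premise 5 is O(retain_audit_trail ⊃ declare_conflict); since O(retain_audit_trail), deontic closure gives O(declare_conflict).
Premises 6, 9 do not contribute to this derivation.
Hence declare_conflict is obligatory.

Obligatory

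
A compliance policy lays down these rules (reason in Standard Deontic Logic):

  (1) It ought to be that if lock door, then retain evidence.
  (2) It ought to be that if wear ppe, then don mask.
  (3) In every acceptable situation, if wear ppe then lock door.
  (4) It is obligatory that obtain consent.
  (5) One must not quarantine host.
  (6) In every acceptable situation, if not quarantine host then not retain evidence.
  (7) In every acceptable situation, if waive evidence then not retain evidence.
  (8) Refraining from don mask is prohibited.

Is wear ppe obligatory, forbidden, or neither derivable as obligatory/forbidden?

Premise 5 is F(quarantine_host), i.e. O(¬quarantine_host).
Premise 6 is O(¬quarantine_host → ¬retain_evidence); since O(¬quarantine_host), deontic closure gives O(¬retain_evidence).
The contrapositive of premise 1 (O(lock_door → retain_evidence)) is O(¬retain_evidence → ¬lock_door), and O(¬retain_evidence) is already established, so O(¬lock_door).
The contrapositive of premise 3 (O(wear_ppe → lock_door)) is O(¬lock_door → ¬wear_ppe), and O(¬lock_door) is already established, so O(¬wear_ppe).
Premises 2, 4, 7, 8 do not contribute to this derivation.
Thus O(¬wear_ppe), which is F(wear_ppe): wear_ppe is forbidden.

Forbidden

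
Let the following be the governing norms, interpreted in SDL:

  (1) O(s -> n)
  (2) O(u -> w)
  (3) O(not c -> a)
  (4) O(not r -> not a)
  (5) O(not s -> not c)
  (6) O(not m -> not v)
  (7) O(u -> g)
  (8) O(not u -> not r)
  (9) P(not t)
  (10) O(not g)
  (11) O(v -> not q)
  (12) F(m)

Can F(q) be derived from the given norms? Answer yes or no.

Premise 11 is O(v -> not q), but O(v) is not derivable from the premises, so it does not yield O(not q).
No other premise forces O(not q). An ideal world satisfying every premise can still have q true, so F(q) is not derivable.

No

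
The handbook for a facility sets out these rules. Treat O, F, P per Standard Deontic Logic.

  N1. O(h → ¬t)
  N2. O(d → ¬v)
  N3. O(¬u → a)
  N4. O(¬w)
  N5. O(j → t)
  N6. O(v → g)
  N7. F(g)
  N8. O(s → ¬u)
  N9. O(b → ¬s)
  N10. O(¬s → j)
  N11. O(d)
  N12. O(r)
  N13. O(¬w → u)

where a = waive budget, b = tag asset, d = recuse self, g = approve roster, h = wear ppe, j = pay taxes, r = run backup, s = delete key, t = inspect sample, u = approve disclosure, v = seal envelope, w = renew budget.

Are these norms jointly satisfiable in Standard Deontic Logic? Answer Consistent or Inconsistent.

Premise 6 is O(v → g), but O(v) is not derivable from the premises, so it does not yield O(g).
So O(g) is not derivable, and the apparent clash with O(¬g) does not arise.
A world satisfying every obligation exists (e.g. a=false, b=false, d=true, g=false, h=false, j=true, r=true, s=false, t=true, u=true, v=false, w=false); no atom is both obligatory and forbidden, so the set is consistent.

Consistent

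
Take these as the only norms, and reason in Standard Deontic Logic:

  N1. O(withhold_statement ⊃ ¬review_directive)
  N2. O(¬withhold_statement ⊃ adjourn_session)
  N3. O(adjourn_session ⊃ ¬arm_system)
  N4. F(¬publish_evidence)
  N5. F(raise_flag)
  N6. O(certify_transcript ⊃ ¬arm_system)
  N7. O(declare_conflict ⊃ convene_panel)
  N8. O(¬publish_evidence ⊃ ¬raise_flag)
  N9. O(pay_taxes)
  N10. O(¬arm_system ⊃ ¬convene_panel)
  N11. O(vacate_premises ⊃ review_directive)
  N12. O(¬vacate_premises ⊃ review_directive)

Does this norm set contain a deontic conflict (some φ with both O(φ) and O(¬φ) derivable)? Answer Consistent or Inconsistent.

Consistent

Premise 8 is O(¬publish_evidence ⊃ ¬raise_flag); even if O(¬raise_flag) held, inferring O(¬publish_evidence) would be affirming the consequent — invalid.
So O(¬publish_evidence) is not derivable, and the apparent clash with O(publish_evidence) does not arise.
A world satisfying every obligation exists (e.g. adjourn_session=true, arm_system=false, certify_transcript=false, convene_panel=false, declare_conflict=false, pay_taxes=true, publish_evidence=true, raise_flag=false, review_directive=true, vacate_premises=false, withhold_statement=false); no atom is both obligatory and forbidden, so the set is consistent.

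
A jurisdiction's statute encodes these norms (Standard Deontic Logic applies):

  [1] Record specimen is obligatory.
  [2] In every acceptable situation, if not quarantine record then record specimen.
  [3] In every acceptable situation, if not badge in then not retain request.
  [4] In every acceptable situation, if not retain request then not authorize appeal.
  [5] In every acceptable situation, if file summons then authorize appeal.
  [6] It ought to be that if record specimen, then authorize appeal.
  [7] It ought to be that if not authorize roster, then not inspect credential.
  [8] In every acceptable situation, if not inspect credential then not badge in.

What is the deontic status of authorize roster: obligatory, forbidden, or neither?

Obligatory

Premise 1 gives O(record_specimen).
From O(record_specimen) and premise 6, O(record_specimen → authorize_appeal), we obtain O(authorize_appeal).
The contrapositive of premise 4 (O(¬retain_request → ¬authorize_appeal)) is O(authorize_appeal → retain_request), and O(authorize_appeal) is already established, so O(retain_request).
The contrapositive of premise 3 (O(¬badge_in → ¬retain_request)) is O(retain_request → badge_in), and O(retain_request) is already established, so O(badge_in).
The contrapositive of premise 8 (O(¬inspect_credential → ¬badge_in)) is O(badge_in → inspect_credential), and O(badge_in) is already established, so O(inspect_credential).
The contrapositive of premise 7 (O(¬authorize_roster → ¬inspect_credential)) is O(inspect_credential → authorize_roster), and O(inspect_credential) is already established, so O(authorize_roster).
Premises 2, 5 do not contribute to this derivation.
Hence authorize_roster is obligatory.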